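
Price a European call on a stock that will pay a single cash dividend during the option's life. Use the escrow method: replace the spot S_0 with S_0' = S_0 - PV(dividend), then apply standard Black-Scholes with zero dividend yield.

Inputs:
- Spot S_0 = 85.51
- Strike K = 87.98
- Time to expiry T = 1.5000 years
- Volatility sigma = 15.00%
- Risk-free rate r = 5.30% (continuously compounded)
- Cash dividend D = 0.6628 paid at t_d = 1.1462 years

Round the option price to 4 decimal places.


PV(D) = D * exp(-r * t_d) = 0.6628 * 0.94105979 = 0.62373443
S_0' = S_0 - PV(D) = 85.5100 - 0.62373443 = 84.88626557
d1 = (ln(S_0'/K) + (r + sigma^2/2)*T) / (sigma*sqrt(T)) = 0.32974374
d2 = d1 - sigma*sqrt(T) = 0.14603201
exp(-rT) = 0.92357802
N(d1) = 0.62920320; N(d2) = 0.55805194
C = S_0' * N(d1) - K * exp(-rT) * N(d2) = 84.88626557 * 0.62920320 - 87.9800 * 0.92357802 * 0.55805194 = 8.0654

Answer: Price = 8.0654


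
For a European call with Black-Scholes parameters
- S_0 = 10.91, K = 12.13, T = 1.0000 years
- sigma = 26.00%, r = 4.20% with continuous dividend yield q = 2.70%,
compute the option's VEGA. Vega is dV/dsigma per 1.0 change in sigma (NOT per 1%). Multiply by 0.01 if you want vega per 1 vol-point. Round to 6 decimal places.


d1 = -0.2200073966; d2 = -0.4800073966
phi(d1) = 0.3894031252; exp(-qT) = 0.9733612415; exp(-rT) = 0.9588697806
Vega = S * exp(-qT) * phi(d1) * sqrt(T) = 10.9100 * 0.9733612415 * 0.3894031252 * 1.0000000000 = 4.135216

Answer: Vega = 4.135216


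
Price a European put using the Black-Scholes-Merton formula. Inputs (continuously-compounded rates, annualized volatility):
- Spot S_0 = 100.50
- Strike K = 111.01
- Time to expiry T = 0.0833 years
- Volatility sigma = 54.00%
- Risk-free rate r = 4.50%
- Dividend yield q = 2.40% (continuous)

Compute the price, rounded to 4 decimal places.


Answer: Price = 12.9403

Derivation:
d1 = (ln(S/K) + (r - q + 0.5*sigma^2) * T) / (sigma * sqrt(T)) = -0.54902956
d2 = d1 - sigma * sqrt(T) = -0.70488295
exp(-rT) = 0.99625852; exp(-qT) = 0.99800280
P = K * exp(-rT) * N(-d2) - S_0 * exp(-qT) * N(-d1)
N(-d1) = 0.70850742; N(-d2) = 0.75955846
P = 111.0100 * 0.99625852 * 0.75955846 - 100.5000 * 0.99800280 * 0.70850742 = 12.9403


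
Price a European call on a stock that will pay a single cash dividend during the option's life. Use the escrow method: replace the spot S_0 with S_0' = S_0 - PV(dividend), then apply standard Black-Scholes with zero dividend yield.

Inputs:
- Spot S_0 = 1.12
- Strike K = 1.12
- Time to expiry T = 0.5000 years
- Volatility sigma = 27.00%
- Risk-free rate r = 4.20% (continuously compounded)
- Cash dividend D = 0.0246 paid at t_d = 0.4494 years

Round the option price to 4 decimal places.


PV(D) = D * exp(-r * t_d) = 0.0246 * 0.98130221 = 0.02414003
S_0' = S_0 - PV(D) = 1.1200 - 0.02414003 = 1.09585997
d1 = (ln(S_0'/K) + (r + sigma^2/2)*T) / (sigma*sqrt(T)) = 0.09132534
d2 = d1 - sigma*sqrt(T) = -0.09959349
exp(-rT) = 0.97921896
N(d1) = 0.53638296; N(d2) = 0.46033353
C = S_0' * N(d1) - K * exp(-rT) * N(d2) = 1.09585997 * 0.53638296 - 1.1200 * 0.97921896 * 0.46033353 = 0.0829

Answer: Price = 0.0829


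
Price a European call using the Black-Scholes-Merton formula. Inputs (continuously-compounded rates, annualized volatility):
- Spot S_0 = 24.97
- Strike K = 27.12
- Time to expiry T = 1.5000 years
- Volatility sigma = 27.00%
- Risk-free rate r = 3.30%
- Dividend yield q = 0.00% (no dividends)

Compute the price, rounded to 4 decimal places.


Answer: Price = 2.9307

Derivation:
d1 = (ln(S/K) + (r - q + 0.5*sigma^2) * T) / (sigma * sqrt(T)) = 0.06525514
d2 = d1 - sigma * sqrt(T) = -0.26542598
exp(-rT) = 0.95170516; exp(-qT) = 1.00000000
C = S_0 * exp(-qT) * N(d1) - K * exp(-rT) * N(d2)
N(d1) = 0.52601457; N(d2) = 0.39534066
C = 24.9700 * 1.00000000 * 0.52601457 - 27.1200 * 0.95170516 * 0.39534066 = 2.9307


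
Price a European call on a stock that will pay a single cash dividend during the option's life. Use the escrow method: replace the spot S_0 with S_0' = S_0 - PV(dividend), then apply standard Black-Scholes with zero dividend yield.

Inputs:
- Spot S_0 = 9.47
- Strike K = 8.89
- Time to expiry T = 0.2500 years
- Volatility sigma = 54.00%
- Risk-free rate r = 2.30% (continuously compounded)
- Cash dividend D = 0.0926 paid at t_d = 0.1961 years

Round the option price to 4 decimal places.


Answer: Price = 1.2708

Derivation:
PV(D) = D * exp(-r * t_d) = 0.0926 * 0.99549986 = 0.09218329
S_0' = S_0 - PV(D) = 9.4700 - 0.09218329 = 9.37781671
d1 = (ln(S_0'/K) + (r + sigma^2/2)*T) / (sigma*sqrt(T)) = 0.35414788
d2 = d1 - sigma*sqrt(T) = 0.08414788
exp(-rT) = 0.99426650
N(d1) = 0.63838597; N(d2) = 0.53353057
C = S_0' * N(d1) - K * exp(-rT) * N(d2) = 9.37781671 * 0.63838597 - 8.8900 * 0.99426650 * 0.53353057 = 1.2708


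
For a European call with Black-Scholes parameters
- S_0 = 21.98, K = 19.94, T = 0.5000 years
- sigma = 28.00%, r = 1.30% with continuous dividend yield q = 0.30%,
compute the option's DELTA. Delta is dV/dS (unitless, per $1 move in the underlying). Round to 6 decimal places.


d1 = 0.6162192376; d2 = 0.4182293388
phi(d1) = 0.3299541388; exp(-qT) = 0.9985011244; exp(-rT) = 0.9935210793
N(d1) = 0.7311250833
Delta = exp(-qT) * N(d1) = 0.9985011244 * 0.7311250833 = 0.730029

Answer: Delta = 0.730029


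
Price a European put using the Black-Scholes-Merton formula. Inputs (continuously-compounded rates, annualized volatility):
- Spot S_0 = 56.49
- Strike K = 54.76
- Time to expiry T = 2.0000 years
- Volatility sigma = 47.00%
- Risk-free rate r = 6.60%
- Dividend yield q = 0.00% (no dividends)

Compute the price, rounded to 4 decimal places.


d1 = (ln(S/K) + (r - q + 0.5*sigma^2) * T) / (sigma * sqrt(T)) = 0.57772675
d2 = d1 - sigma * sqrt(T) = -0.08695363
exp(-rT) = 0.87634100; exp(-qT) = 1.00000000
P = K * exp(-rT) * N(-d2) - S_0 * exp(-qT) * N(-d1)
N(-d1) = 0.28172431; N(-d2) = 0.53464581
P = 54.7600 * 0.87634100 * 0.53464581 - 56.4900 * 1.00000000 * 0.28172431 = 9.7422

Answer: Price = 9.7422


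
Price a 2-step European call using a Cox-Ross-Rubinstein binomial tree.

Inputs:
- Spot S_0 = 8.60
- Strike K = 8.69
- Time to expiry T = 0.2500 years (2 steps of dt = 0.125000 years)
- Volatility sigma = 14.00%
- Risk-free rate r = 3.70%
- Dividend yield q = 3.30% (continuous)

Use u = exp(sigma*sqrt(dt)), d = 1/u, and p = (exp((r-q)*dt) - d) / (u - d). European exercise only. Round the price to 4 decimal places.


dt = T/N = 0.125000
u = exp(sigma*sqrt(dt)) = 1.050743; d = 1/u = 0.951708
p = (exp((r-q)*dt) - d) / (u - d) = 0.492678
Discount per step: exp(-r*dt) = 0.995386
Stock lattice S(k, i) with i counting down-moves:
  k=0: S(0,0) = 8.6000
  k=1: S(1,0) = 9.0364; S(1,1) = 8.1847
  k=2: S(2,0) = 9.4949; S(2,1) = 8.6000; S(2,2) = 7.7894
Terminal payoffs V(N, i) = max(S_T - K, 0):
  V(2,0) = 0.804922; V(2,1) = 0.000000; V(2,2) = 0.000000
Backward induction: V(k, i) = exp(-r*dt) * [p * V(k+1, i) + (1-p) * V(k+1, i+1)].
  V(1,0) = exp(-r*dt) * [p*0.804922 + (1-p)*0.000000] = 0.394738
  V(1,1) = exp(-r*dt) * [p*0.000000 + (1-p)*0.000000] = 0.000000
  V(0,0) = exp(-r*dt) * [p*0.394738 + (1-p)*0.000000] = 0.193581

Answer: Price = V(0,0) = 0.1936


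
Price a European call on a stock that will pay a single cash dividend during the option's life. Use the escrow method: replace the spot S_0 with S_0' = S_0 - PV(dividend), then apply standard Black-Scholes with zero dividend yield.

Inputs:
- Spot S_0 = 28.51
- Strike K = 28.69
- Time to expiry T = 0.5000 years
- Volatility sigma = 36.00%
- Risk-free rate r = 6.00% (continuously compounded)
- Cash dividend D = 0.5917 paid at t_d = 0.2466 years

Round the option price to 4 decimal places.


PV(D) = D * exp(-r * t_d) = 0.5917 * 0.98531292 = 0.58300966
S_0' = S_0 - PV(D) = 28.5100 - 0.58300966 = 27.92699034
d1 = (ln(S_0'/K) + (r + sigma^2/2)*T) / (sigma*sqrt(T)) = 0.13924106
d2 = d1 - sigma*sqrt(T) = -0.11531738
exp(-rT) = 0.97044553
N(d1) = 0.55537017; N(d2) = 0.45409678
C = S_0' * N(d1) - K * exp(-rT) * N(d2) = 27.92699034 * 0.55537017 - 28.6900 * 0.97044553 * 0.45409678 = 2.8668

Answer: Price = 2.8668


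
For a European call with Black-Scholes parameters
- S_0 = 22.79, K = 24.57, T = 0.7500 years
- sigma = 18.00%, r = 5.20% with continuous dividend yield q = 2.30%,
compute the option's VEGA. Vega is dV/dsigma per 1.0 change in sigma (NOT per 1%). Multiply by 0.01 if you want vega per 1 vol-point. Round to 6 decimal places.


Answer: Vega = 7.472192

Derivation:
d1 = -0.2649674857; d2 = -0.4208520583
phi(d1) = 0.3851808104; exp(-qT) = 0.9828979294; exp(-rT) = 0.9617507091
Vega = S * exp(-qT) * phi(d1) * sqrt(T) = 22.7900 * 0.9828979294 * 0.3851808104 * 0.8660254038 = 7.472192


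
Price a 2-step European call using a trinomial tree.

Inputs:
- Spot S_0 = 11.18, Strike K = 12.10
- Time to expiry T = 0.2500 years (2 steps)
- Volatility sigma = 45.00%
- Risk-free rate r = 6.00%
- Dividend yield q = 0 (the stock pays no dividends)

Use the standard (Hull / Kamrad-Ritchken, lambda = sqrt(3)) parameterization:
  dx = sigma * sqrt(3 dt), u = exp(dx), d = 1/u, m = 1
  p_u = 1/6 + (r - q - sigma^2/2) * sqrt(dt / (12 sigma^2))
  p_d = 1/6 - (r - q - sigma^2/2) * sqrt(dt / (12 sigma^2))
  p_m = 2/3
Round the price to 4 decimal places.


Answer: Price = V(0,0) = 0.7208

Derivation:
dt = T/N = 0.125000; dx = sigma*sqrt(3*dt) = 0.275568
u = exp(dx) = 1.317278; d = 1/u = 0.759141
p_u = 0.157311, p_m = 0.666667, p_d = 0.176022
Discount per step: exp(-r*dt) = 0.992528
Stock lattice S(k, j) with j the centered position index:
  k=0: S(0,+0) = 11.1800
  k=1: S(1,-1) = 8.4872; S(1,+0) = 11.1800; S(1,+1) = 14.7272
  k=2: S(2,-2) = 6.4430; S(2,-1) = 8.4872; S(2,+0) = 11.1800; S(2,+1) = 14.7272; S(2,+2) = 19.3998
Terminal payoffs V(N, j) = max(S_T - K, 0):
  V(2,-2) = 0.000000; V(2,-1) = 0.000000; V(2,+0) = 0.000000; V(2,+1) = 2.627170; V(2,+2) = 7.299779
Backward induction: V(k, j) = exp(-r*dt) * [p_u * V(k+1, j+1) + p_m * V(k+1, j) + p_d * V(k+1, j-1)]
  V(1,-1) = exp(-r*dt) * [p_u*0.000000 + p_m*0.000000 + p_d*0.000000] = 0.000000
  V(1,+0) = exp(-r*dt) * [p_u*2.627170 + p_m*0.000000 + p_d*0.000000] = 0.410195
  V(1,+1) = exp(-r*dt) * [p_u*7.299779 + p_m*2.627170 + p_d*0.000000] = 2.878115
  V(0,+0) = exp(-r*dt) * [p_u*2.878115 + p_m*0.410195 + p_d*0.000000] = 0.720796


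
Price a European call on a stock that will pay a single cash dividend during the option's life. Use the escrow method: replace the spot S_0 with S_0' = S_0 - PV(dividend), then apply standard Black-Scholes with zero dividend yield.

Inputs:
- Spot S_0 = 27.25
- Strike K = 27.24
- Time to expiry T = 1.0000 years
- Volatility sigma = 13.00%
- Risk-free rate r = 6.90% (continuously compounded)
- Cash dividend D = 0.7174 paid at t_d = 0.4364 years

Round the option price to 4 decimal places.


Answer: Price = 1.9865

Derivation:
PV(D) = D * exp(-r * t_d) = 0.7174 * 0.97033724 = 0.69611993
S_0' = S_0 - PV(D) = 27.2500 - 0.69611993 = 26.55388007
d1 = (ln(S_0'/K) + (r + sigma^2/2)*T) / (sigma*sqrt(T)) = 0.39953383
d2 = d1 - sigma*sqrt(T) = 0.26953383
exp(-rT) = 0.93332668
N(d1) = 0.65525005; N(d2) = 0.60624054
C = S_0' * N(d1) - K * exp(-rT) * N(d2) = 26.55388007 * 0.65525005 - 27.2400 * 0.93332668 * 0.60624054 = 1.9865


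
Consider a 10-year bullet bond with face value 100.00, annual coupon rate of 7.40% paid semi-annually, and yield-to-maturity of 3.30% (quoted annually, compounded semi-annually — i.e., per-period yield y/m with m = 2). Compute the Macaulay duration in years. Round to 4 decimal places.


Answer: Macaulay duration = 7.6662 years

Derivation:
Coupon per period c = face * coupon_rate / m = 3.700000
Periods per year m = 2; per-period yield y/m = 0.016500
Number of cashflows N = 20
Cashflows (t years, CF_t, discount factor 1/(1+y/m)^(m*t), PV):
  t = 0.5000: CF_t = 3.700000, DF = 0.983768, PV = 3.639941
  t = 1.0000: CF_t = 3.700000, DF = 0.967799, PV = 3.580857
  t = 1.5000: CF_t = 3.700000, DF = 0.952090, PV = 3.522732
  t = 2.0000: CF_t = 3.700000, DF = 0.936635, PV = 3.465550
  t = 2.5000: CF_t = 3.700000, DF = 0.921432, PV = 3.409297
  t = 3.0000: CF_t = 3.700000, DF = 0.906475, PV = 3.353957
  t = 3.5000: CF_t = 3.700000, DF = 0.891761, PV = 3.299515
  t = 4.0000: CF_t = 3.700000, DF = 0.877285, PV = 3.245956
  t = 4.5000: CF_t = 3.700000, DF = 0.863045, PV = 3.193267
  t = 5.0000: CF_t = 3.700000, DF = 0.849036, PV = 3.141434
  t = 5.5000: CF_t = 3.700000, DF = 0.835254, PV = 3.090441
  t = 6.0000: CF_t = 3.700000, DF = 0.821696, PV = 3.040277
  t = 6.5000: CF_t = 3.700000, DF = 0.808359, PV = 2.990927
  t = 7.0000: CF_t = 3.700000, DF = 0.795237, PV = 2.942377
  t = 7.5000: CF_t = 3.700000, DF = 0.782329, PV = 2.894616
  t = 8.0000: CF_t = 3.700000, DF = 0.769630, PV = 2.847630
  t = 8.5000: CF_t = 3.700000, DF = 0.757137, PV = 2.801407
  t = 9.0000: CF_t = 3.700000, DF = 0.744847, PV = 2.755934
  t = 9.5000: CF_t = 3.700000, DF = 0.732757, PV = 2.711199
  t = 10.0000: CF_t = 103.700000, DF = 0.720862, PV = 74.753425
Price P = sum_t PV_t = 134.680739
Macaulay numerator sum_t t * PV_t:
  t * PV_t at t = 0.5000: 1.819970
  t * PV_t at t = 1.0000: 3.580857
  t * PV_t at t = 1.5000: 5.284098
  t * PV_t at t = 2.0000: 6.931100
  t * PV_t at t = 2.5000: 8.523242
  t * PV_t at t = 3.0000: 10.061870
  t * PV_t at t = 3.5000: 11.548301
  t * PV_t at t = 4.0000: 12.983825
  t * PV_t at t = 4.5000: 14.369703
  t * PV_t at t = 5.0000: 15.707168
  t * PV_t at t = 5.5000: 16.997428
  t * PV_t at t = 6.0000: 18.241661
  t * PV_t at t = 6.5000: 19.441022
  t * PV_t at t = 7.0000: 20.596641
  t * PV_t at t = 7.5000: 21.709621
  t * PV_t at t = 8.0000: 22.781042
  t * PV_t at t = 8.5000: 23.811960
  t * PV_t at t = 9.0000: 24.803407
  t * PV_t at t = 9.5000: 25.756394
  t * PV_t at t = 10.0000: 747.534252
Macaulay duration D = (sum_t t * PV_t) / P = 1032.483562 / 134.680739 = 7.666156


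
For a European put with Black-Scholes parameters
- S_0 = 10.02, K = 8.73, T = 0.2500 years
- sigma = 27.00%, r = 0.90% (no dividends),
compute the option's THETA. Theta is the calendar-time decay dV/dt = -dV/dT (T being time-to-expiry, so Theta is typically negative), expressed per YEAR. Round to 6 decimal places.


d1 = 1.1050387097; d2 = 0.9700387097
phi(d1) = 0.2166453037; exp(-qT) = 1.0000000000; exp(-rT) = 0.9977525294
Theta = -S*exp(-qT)*phi(d1)*sigma/(2*sqrt(T)) + r*K*exp(-rT)*N(-d2) - q*S*exp(-qT)*N(-d1)
N(-d1) = 0.1345714081; N(-d2) = 0.1660135987; sqrt(T) = 0.5000000000
Term 1 = -10.0200 * 1.0000000000 * 0.2166453037 * 0.2700 / (2 * 0.5000000000) = -0.5861122046
Term 2 = 0.0090 * 8.7300 * 0.9977525294 * 0.1660135987 = 0.0130143731
Term 3 = 0 (no dividend yield, q = 0)
Theta = -0.5861122046 + (0.0130143731) + (0.0000000000) = -0.573098

Answer: Theta = -0.573098


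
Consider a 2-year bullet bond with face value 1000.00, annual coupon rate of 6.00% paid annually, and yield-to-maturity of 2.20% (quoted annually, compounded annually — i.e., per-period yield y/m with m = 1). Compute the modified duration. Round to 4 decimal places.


Answer: Modified duration = 1.9034

Derivation:
Coupon per period c = face * coupon_rate / m = 60.000000
Periods per year m = 1; per-period yield y/m = 0.022000
Number of cashflows N = 2
Cashflows (t years, CF_t, discount factor 1/(1+y/m)^(m*t), PV):
  t = 1.0000: CF_t = 60.000000, DF = 0.978474, PV = 58.708415
  t = 2.0000: CF_t = 1060.000000, DF = 0.957411, PV = 1014.855182
Price P = sum_t PV_t = 1073.563597
First compute Macaulay numerator sum_t t * PV_t:
  t * PV_t at t = 1.0000: 58.708415
  t * PV_t at t = 2.0000: 2029.710364
Macaulay duration D = 2088.418779 / 1073.563597 = 1.945314
Modified duration = D / (1 + y/m) = 1.945314 / (1 + 0.022000) = 1.903439


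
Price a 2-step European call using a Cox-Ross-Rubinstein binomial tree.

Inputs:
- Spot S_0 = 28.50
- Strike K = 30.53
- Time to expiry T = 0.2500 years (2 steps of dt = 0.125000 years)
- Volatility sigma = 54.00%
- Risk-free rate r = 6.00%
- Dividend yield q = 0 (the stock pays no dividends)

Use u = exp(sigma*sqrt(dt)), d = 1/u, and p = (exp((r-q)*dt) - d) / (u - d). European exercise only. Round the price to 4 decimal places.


Answer: Price = V(0,0) = 2.4629

Derivation:
dt = T/N = 0.125000
u = exp(sigma*sqrt(dt)) = 1.210361; d = 1/u = 0.826200
p = (exp((r-q)*dt) - d) / (u - d) = 0.472011
Discount per step: exp(-r*dt) = 0.992528
Stock lattice S(k, i) with i counting down-moves:
  k=0: S(0,0) = 28.5000
  k=1: S(1,0) = 34.4953; S(1,1) = 23.5467
  k=2: S(2,0) = 41.7518; S(2,1) = 28.5000; S(2,2) = 19.4543
Terminal payoffs V(N, i) = max(S_T - K, 0):
  V(2,0) = 11.221766; V(2,1) = 0.000000; V(2,2) = 0.000000
Backward induction: V(k, i) = exp(-r*dt) * [p * V(k+1, i) + (1-p) * V(k+1, i+1)].
  V(1,0) = exp(-r*dt) * [p*11.221766 + (1-p)*0.000000] = 5.257222
  V(1,1) = exp(-r*dt) * [p*0.000000 + (1-p)*0.000000] = 0.000000
  V(0,0) = exp(-r*dt) * [p*5.257222 + (1-p)*0.000000] = 2.462926


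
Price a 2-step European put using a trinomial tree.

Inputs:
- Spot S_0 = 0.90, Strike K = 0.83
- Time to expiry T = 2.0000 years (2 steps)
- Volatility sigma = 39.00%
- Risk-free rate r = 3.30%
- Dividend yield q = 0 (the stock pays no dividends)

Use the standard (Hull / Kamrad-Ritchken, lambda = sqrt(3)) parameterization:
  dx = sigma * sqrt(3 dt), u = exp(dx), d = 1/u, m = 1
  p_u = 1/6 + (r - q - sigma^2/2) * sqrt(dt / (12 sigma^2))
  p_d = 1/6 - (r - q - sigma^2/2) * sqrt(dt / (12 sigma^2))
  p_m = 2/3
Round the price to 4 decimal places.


Answer: Price = V(0,0) = 0.1142

Derivation:
dt = T/N = 1.000000; dx = sigma*sqrt(3*dt) = 0.675500
u = exp(dx) = 1.965015; d = 1/u = 0.508902
p_u = 0.134801, p_m = 0.666667, p_d = 0.198532
Discount per step: exp(-r*dt) = 0.967539
Stock lattice S(k, j) with j the centered position index:
  k=0: S(0,+0) = 0.9000
  k=1: S(1,-1) = 0.4580; S(1,+0) = 0.9000; S(1,+1) = 1.7685
  k=2: S(2,-2) = 0.2331; S(2,-1) = 0.4580; S(2,+0) = 0.9000; S(2,+1) = 1.7685; S(2,+2) = 3.4752
Terminal payoffs V(N, j) = max(K - S_T, 0):
  V(2,-2) = 0.596917; V(2,-1) = 0.371988; V(2,+0) = 0.000000; V(2,+1) = 0.000000; V(2,+2) = 0.000000
Backward induction: V(k, j) = exp(-r*dt) * [p_u * V(k+1, j+1) + p_m * V(k+1, j) + p_d * V(k+1, j-1)]
  V(1,-1) = exp(-r*dt) * [p_u*0.000000 + p_m*0.371988 + p_d*0.596917] = 0.354602
  V(1,+0) = exp(-r*dt) * [p_u*0.000000 + p_m*0.000000 + p_d*0.371988] = 0.071454
  V(1,+1) = exp(-r*dt) * [p_u*0.000000 + p_m*0.000000 + p_d*0.000000] = 0.000000
  V(0,+0) = exp(-r*dt) * [p_u*0.000000 + p_m*0.071454 + p_d*0.354602] = 0.114204


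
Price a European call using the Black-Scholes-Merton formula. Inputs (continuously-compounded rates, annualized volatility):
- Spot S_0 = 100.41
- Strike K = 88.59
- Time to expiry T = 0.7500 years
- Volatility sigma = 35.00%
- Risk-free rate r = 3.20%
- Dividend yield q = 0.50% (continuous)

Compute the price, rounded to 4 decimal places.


d1 = (ln(S/K) + (r - q + 0.5*sigma^2) * T) / (sigma * sqrt(T)) = 0.63155627
d2 = d1 - sigma * sqrt(T) = 0.32844737
exp(-rT) = 0.97628571; exp(-qT) = 0.99625702
C = S_0 * exp(-qT) * N(d1) - K * exp(-rT) * N(d2)
N(d1) = 0.73616156; N(d2) = 0.62871329
C = 100.4100 * 0.99625702 * 0.73616156 - 88.5900 * 0.97628571 * 0.62871329 = 19.2644

Answer: Price = 19.2644


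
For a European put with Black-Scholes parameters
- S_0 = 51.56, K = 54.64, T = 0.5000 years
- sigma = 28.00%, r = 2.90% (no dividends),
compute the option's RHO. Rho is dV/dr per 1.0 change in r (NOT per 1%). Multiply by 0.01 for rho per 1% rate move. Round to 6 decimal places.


d1 = -0.1208144322; d2 = -0.3188043309
phi(d1) = 0.3960413727; exp(-qT) = 1.0000000000; exp(-rT) = 0.9856046187
N(-d2) = 0.6250625530
Rho = -K*T*exp(-rT)*N(-d2) = -54.6400 * 0.5000 * 0.9856046187 * 0.6250625530 = -16.830883

Answer: Rho = -16.830883


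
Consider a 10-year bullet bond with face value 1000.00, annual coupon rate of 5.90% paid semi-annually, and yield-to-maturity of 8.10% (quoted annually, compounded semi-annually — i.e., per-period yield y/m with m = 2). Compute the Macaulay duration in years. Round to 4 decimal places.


Answer: Macaulay duration = 7.4662 years

Derivation:
Coupon per period c = face * coupon_rate / m = 29.500000
Periods per year m = 2; per-period yield y/m = 0.040500
Number of cashflows N = 20
Cashflows (t years, CF_t, discount factor 1/(1+y/m)^(m*t), PV):
  t = 0.5000: CF_t = 29.500000, DF = 0.961076, PV = 28.351754
  t = 1.0000: CF_t = 29.500000, DF = 0.923668, PV = 27.248202
  t = 1.5000: CF_t = 29.500000, DF = 0.887715, PV = 26.187604
  t = 2.0000: CF_t = 29.500000, DF = 0.853162, PV = 25.168288
  t = 2.5000: CF_t = 29.500000, DF = 0.819954, PV = 24.188648
  t = 3.0000: CF_t = 29.500000, DF = 0.788039, PV = 23.247139
  t = 3.5000: CF_t = 29.500000, DF = 0.757365, PV = 22.342277
  t = 4.0000: CF_t = 29.500000, DF = 0.727886, PV = 21.472635
  t = 4.5000: CF_t = 29.500000, DF = 0.699554, PV = 20.636843
  t = 5.0000: CF_t = 29.500000, DF = 0.672325, PV = 19.833583
  t = 5.5000: CF_t = 29.500000, DF = 0.646156, PV = 19.061588
  t = 6.0000: CF_t = 29.500000, DF = 0.621005, PV = 18.319643
  t = 6.5000: CF_t = 29.500000, DF = 0.596833, PV = 17.606576
  t = 7.0000: CF_t = 29.500000, DF = 0.573602, PV = 16.921265
  t = 7.5000: CF_t = 29.500000, DF = 0.551276, PV = 16.262629
  t = 8.0000: CF_t = 29.500000, DF = 0.529818, PV = 15.629629
  t = 8.5000: CF_t = 29.500000, DF = 0.509196, PV = 15.021267
  t = 9.0000: CF_t = 29.500000, DF = 0.489376, PV = 14.436586
  t = 9.5000: CF_t = 29.500000, DF = 0.470328, PV = 13.874662
  t = 10.0000: CF_t = 1029.500000, DF = 0.452021, PV = 465.355295
Price P = sum_t PV_t = 851.166112
Macaulay numerator sum_t t * PV_t:
  t * PV_t at t = 0.5000: 14.175877
  t * PV_t at t = 1.0000: 27.248202
  t * PV_t at t = 1.5000: 39.281406
  t * PV_t at t = 2.0000: 50.336576
  t * PV_t at t = 2.5000: 60.471620
  t * PV_t at t = 3.0000: 69.741416
  t * PV_t at t = 3.5000: 78.197968
  t * PV_t at t = 4.0000: 85.890540
  t * PV_t at t = 4.5000: 92.865792
  t * PV_t at t = 5.0000: 99.167913
  t * PV_t at t = 5.5000: 104.838736
  t * PV_t at t = 6.0000: 109.917857
  t * PV_t at t = 6.5000: 114.442747
  t * PV_t at t = 7.0000: 118.448856
  t * PV_t at t = 7.5000: 121.969716
  t * PV_t at t = 8.0000: 125.037030
  t * PV_t at t = 8.5000: 127.680773
  t * PV_t at t = 9.0000: 129.929272
  t * PV_t at t = 9.5000: 131.809288
  t * PV_t at t = 10.0000: 4653.552952
Macaulay duration D = (sum_t t * PV_t) / P = 6355.004537 / 851.166112 = 7.466233


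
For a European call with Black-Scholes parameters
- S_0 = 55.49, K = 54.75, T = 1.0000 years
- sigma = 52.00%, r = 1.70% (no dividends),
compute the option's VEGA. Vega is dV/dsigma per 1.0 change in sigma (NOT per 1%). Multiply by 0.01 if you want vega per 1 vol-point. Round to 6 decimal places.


d1 = 0.3185104916; d2 = -0.2014895084
phi(d1) = 0.3792108107; exp(-qT) = 1.0000000000; exp(-rT) = 0.9831436846
Vega = S * exp(-qT) * phi(d1) * sqrt(T) = 55.4900 * 1.0000000000 * 0.3792108107 * 1.0000000000 = 21.042408

Answer: Vega = 21.042408


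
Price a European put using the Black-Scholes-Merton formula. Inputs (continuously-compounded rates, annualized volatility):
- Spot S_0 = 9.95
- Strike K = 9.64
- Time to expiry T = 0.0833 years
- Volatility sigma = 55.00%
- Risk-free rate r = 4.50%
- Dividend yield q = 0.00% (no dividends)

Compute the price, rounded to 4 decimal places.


Answer: Price = 0.4608

Derivation:
d1 = (ln(S/K) + (r - q + 0.5*sigma^2) * T) / (sigma * sqrt(T)) = 0.30237620
d2 = d1 - sigma * sqrt(T) = 0.14363664
exp(-rT) = 0.99625852; exp(-qT) = 1.00000000
P = K * exp(-rT) * N(-d2) - S_0 * exp(-qT) * N(-d1)
N(-d1) = 0.38118265; N(-d2) = 0.44289370
P = 9.6400 * 0.99625852 * 0.44289370 - 9.9500 * 1.00000000 * 0.38118265 = 0.4608


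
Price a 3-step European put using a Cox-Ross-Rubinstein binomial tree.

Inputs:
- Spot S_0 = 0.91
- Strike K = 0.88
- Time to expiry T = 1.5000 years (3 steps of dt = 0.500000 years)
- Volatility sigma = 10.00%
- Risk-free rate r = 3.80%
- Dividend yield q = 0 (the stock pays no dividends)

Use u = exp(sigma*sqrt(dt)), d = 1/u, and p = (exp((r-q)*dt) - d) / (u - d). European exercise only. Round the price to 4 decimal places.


dt = T/N = 0.500000
u = exp(sigma*sqrt(dt)) = 1.073271; d = 1/u = 0.931731
p = (exp((r-q)*dt) - d) / (u - d) = 0.617851
Discount per step: exp(-r*dt) = 0.981179
Stock lattice S(k, i) with i counting down-moves:
  k=0: S(0,0) = 0.9100
  k=1: S(1,0) = 0.9767; S(1,1) = 0.8479
  k=2: S(2,0) = 1.0482; S(2,1) = 0.9100; S(2,2) = 0.7900
  k=3: S(3,0) = 1.1250; S(3,1) = 0.9767; S(3,2) = 0.8479; S(3,3) = 0.7361
Terminal payoffs V(N, i) = max(K - S_T, 0):
  V(3,0) = 0.000000; V(3,1) = 0.000000; V(3,2) = 0.032124; V(3,3) = 0.143939
Backward induction: V(k, i) = exp(-r*dt) * [p * V(k+1, i) + (1-p) * V(k+1, i+1)].
  V(2,0) = exp(-r*dt) * [p*0.000000 + (1-p)*0.000000] = 0.000000
  V(2,1) = exp(-r*dt) * [p*0.000000 + (1-p)*0.032124] = 0.012045
  V(2,2) = exp(-r*dt) * [p*0.032124 + (1-p)*0.143939] = 0.073446
  V(1,0) = exp(-r*dt) * [p*0.000000 + (1-p)*0.012045] = 0.004516
  V(1,1) = exp(-r*dt) * [p*0.012045 + (1-p)*0.073446] = 0.034841
  V(0,0) = exp(-r*dt) * [p*0.004516 + (1-p)*0.034841] = 0.015802

Answer: Price = V(0,0) = 0.0158


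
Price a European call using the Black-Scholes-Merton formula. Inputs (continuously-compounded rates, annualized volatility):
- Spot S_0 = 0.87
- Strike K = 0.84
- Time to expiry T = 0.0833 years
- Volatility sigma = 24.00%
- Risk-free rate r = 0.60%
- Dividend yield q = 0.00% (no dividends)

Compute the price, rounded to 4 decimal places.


d1 = (ln(S/K) + (r - q + 0.5*sigma^2) * T) / (sigma * sqrt(T)) = 0.54845043
d2 = d1 - sigma * sqrt(T) = 0.47918225
exp(-rT) = 0.99950032; exp(-qT) = 1.00000000
C = S_0 * exp(-qT) * N(d1) - K * exp(-rT) * N(d2)
N(d1) = 0.70830867; N(d2) = 0.68409551
C = 0.8700 * 1.00000000 * 0.70830867 - 0.8400 * 0.99950032 * 0.68409551 = 0.0419

Answer: Price = 0.0419


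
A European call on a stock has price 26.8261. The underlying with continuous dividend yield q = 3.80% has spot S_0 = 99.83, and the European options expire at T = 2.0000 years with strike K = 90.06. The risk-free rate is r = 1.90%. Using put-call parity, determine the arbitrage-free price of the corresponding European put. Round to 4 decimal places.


Put-call parity: C - P = S_0 * exp(-qT) - K * exp(-rT).
S_0 * exp(-qT) = 99.8300 * 0.92681621 = 92.52406190
K * exp(-rT) = 90.0600 * 0.96271294 = 86.70192746
P = C - S*exp(-qT) + K*exp(-rT)
P = 26.8261 - 92.52406190 + 86.70192746 = 21.0040

Answer: Put price = 21.0040


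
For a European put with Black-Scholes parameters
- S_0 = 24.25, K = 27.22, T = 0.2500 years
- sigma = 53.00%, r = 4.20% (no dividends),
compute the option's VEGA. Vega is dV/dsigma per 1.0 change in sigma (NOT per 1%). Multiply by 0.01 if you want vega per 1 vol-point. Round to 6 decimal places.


d1 = -0.2638599239; d2 = -0.5288599239
phi(d1) = 0.3852936289; exp(-qT) = 1.0000000000; exp(-rT) = 0.9895549326
Vega = S * exp(-qT) * phi(d1) * sqrt(T) = 24.2500 * 1.0000000000 * 0.3852936289 * 0.5000000000 = 4.671685

Answer: Vega = 4.671685


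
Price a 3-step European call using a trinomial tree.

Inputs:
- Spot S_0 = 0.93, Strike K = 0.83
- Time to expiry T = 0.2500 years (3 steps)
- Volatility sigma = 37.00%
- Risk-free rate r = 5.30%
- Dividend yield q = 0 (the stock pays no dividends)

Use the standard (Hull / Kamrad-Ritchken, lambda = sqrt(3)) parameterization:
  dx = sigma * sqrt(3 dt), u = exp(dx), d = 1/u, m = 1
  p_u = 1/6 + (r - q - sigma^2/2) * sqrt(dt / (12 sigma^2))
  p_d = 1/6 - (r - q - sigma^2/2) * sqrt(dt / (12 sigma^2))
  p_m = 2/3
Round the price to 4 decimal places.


dt = T/N = 0.083333; dx = sigma*sqrt(3*dt) = 0.185000
u = exp(dx) = 1.203218; d = 1/u = 0.831104
p_u = 0.163187, p_m = 0.666667, p_d = 0.170146
Discount per step: exp(-r*dt) = 0.995593
Stock lattice S(k, j) with j the centered position index:
  k=0: S(0,+0) = 0.9300
  k=1: S(1,-1) = 0.7729; S(1,+0) = 0.9300; S(1,+1) = 1.1190
  k=2: S(2,-2) = 0.6424; S(2,-1) = 0.7729; S(2,+0) = 0.9300; S(2,+1) = 1.1190; S(2,+2) = 1.3464
  k=3: S(3,-3) = 0.5339; S(3,-2) = 0.6424; S(3,-1) = 0.7729; S(3,+0) = 0.9300; S(3,+1) = 1.1190; S(3,+2) = 1.3464; S(3,+3) = 1.6200
Terminal payoffs V(N, j) = max(S_T - K, 0):
  V(3,-3) = 0.000000; V(3,-2) = 0.000000; V(3,-1) = 0.000000; V(3,+0) = 0.100000; V(3,+1) = 0.288993; V(3,+2) = 0.516393; V(3,+3) = 0.790005
Backward induction: V(k, j) = exp(-r*dt) * [p_u * V(k+1, j+1) + p_m * V(k+1, j) + p_d * V(k+1, j-1)]
  V(2,-2) = exp(-r*dt) * [p_u*0.000000 + p_m*0.000000 + p_d*0.000000] = 0.000000
  V(2,-1) = exp(-r*dt) * [p_u*0.100000 + p_m*0.000000 + p_d*0.000000] = 0.016247
  V(2,+0) = exp(-r*dt) * [p_u*0.288993 + p_m*0.100000 + p_d*0.000000] = 0.113325
  V(2,+1) = exp(-r*dt) * [p_u*0.516393 + p_m*0.288993 + p_d*0.100000] = 0.292650
  V(2,+2) = exp(-r*dt) * [p_u*0.790005 + p_m*0.516393 + p_d*0.288993] = 0.520050
  V(1,-1) = exp(-r*dt) * [p_u*0.113325 + p_m*0.016247 + p_d*0.000000] = 0.029195
  V(1,+0) = exp(-r*dt) * [p_u*0.292650 + p_m*0.113325 + p_d*0.016247] = 0.125515
  V(1,+1) = exp(-r*dt) * [p_u*0.520050 + p_m*0.292650 + p_d*0.113325] = 0.297928
  V(0,+0) = exp(-r*dt) * [p_u*0.297928 + p_m*0.125515 + p_d*0.029195] = 0.136657

Answer: Price = V(0,0) = 0.1367


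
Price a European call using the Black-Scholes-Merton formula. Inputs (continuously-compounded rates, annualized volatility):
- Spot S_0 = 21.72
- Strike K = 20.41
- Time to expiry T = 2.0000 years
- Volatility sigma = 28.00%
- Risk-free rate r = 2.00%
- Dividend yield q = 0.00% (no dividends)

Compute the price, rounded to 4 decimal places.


d1 = (ln(S/K) + (r - q + 0.5*sigma^2) * T) / (sigma * sqrt(T)) = 0.45610539
d2 = d1 - sigma * sqrt(T) = 0.06012559
exp(-rT) = 0.96078944; exp(-qT) = 1.00000000
C = S_0 * exp(-qT) * N(d1) - K * exp(-rT) * N(d2)
N(d1) = 0.67584290; N(d2) = 0.52397219
C = 21.7200 * 1.00000000 * 0.67584290 - 20.4100 * 0.96078944 * 0.52397219 = 4.4044

Answer: Price = 4.4044


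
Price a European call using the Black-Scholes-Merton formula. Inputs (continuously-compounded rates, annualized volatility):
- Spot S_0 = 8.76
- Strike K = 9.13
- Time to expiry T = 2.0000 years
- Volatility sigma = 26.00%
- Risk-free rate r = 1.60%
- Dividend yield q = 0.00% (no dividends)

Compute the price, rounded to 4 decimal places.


Answer: Price = 1.2430

Derivation:
d1 = (ln(S/K) + (r - q + 0.5*sigma^2) * T) / (sigma * sqrt(T)) = 0.15836529
d2 = d1 - sigma * sqrt(T) = -0.20933023
exp(-rT) = 0.96850658; exp(-qT) = 1.00000000
C = S_0 * exp(-qT) * N(d1) - K * exp(-rT) * N(d2)
N(d1) = 0.56291552; N(d2) = 0.41709523
C = 8.7600 * 1.00000000 * 0.56291552 - 9.1300 * 0.96850658 * 0.41709523 = 1.2430


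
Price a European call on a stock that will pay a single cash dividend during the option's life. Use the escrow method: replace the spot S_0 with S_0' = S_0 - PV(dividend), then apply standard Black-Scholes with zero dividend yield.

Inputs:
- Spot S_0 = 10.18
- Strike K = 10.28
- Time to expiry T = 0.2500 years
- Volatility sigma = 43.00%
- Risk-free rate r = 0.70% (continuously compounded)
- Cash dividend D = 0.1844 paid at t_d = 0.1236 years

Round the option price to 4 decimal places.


PV(D) = D * exp(-r * t_d) = 0.1844 * 0.99913517 = 0.18424053
S_0' = S_0 - PV(D) = 10.1800 - 0.18424053 = 9.99575947
d1 = (ln(S_0'/K) + (r + sigma^2/2)*T) / (sigma*sqrt(T)) = -0.01477586
d2 = d1 - sigma*sqrt(T) = -0.22977586
exp(-rT) = 0.99825153
N(d1) = 0.49410550; N(d2) = 0.40913297
C = S_0' * N(d1) - K * exp(-rT) * N(d2) = 9.99575947 * 0.49410550 - 10.2800 * 0.99825153 * 0.40913297 = 0.7404

Answer: Price = 0.7404


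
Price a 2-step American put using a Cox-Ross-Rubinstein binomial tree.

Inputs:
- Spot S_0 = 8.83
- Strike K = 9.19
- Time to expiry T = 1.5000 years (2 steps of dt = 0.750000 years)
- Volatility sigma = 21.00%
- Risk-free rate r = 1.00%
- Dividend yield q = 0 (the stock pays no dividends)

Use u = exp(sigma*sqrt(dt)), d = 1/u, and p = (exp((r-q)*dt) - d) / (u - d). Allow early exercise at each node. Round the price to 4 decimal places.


dt = T/N = 0.750000
u = exp(sigma*sqrt(dt)) = 1.199453; d = 1/u = 0.833714
p = (exp((r-q)*dt) - d) / (u - d) = 0.475242
Discount per step: exp(-r*dt) = 0.992528
Stock lattice S(k, i) with i counting down-moves:
  k=0: S(0,0) = 8.8300
  k=1: S(1,0) = 10.5912; S(1,1) = 7.3617
  k=2: S(2,0) = 12.7036; S(2,1) = 8.8300; S(2,2) = 6.1375
Terminal payoffs V(N, i) = max(K - S_T, 0):
  V(2,0) = 0.000000; V(2,1) = 0.360000; V(2,2) = 3.052458
Backward induction: V(k, i) = exp(-r*dt) * [p * V(k+1, i) + (1-p) * V(k+1, i+1)]; then take max(V_cont, immediate exercise) for American.
  V(1,0) = exp(-r*dt) * [p*0.000000 + (1-p)*0.360000] = 0.187501; exercise = 0.000000; V(1,0) = max -> 0.187501
  V(1,1) = exp(-r*dt) * [p*0.360000 + (1-p)*3.052458] = 1.759642; exercise = 1.828309; V(1,1) = max -> 1.828309
  V(0,0) = exp(-r*dt) * [p*0.187501 + (1-p)*1.828309] = 1.040694; exercise = 0.360000; V(0,0) = max -> 1.040694

Answer: Price = V(0,0) = 1.0407


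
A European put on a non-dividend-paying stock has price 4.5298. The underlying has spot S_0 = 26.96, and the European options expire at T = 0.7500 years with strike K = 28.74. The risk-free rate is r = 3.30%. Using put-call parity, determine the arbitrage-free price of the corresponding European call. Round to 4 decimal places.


Put-call parity: C - P = S_0 * exp(-qT) - K * exp(-rT).
S_0 * exp(-qT) = 26.9600 * 1.00000000 = 26.96000000
K * exp(-rT) = 28.7400 * 0.97555377 = 28.03741535
C = P + S*exp(-qT) - K*exp(-rT)
C = 4.5298 + 26.96000000 - 28.03741535 = 3.4524

Answer: Call price = 3.4524


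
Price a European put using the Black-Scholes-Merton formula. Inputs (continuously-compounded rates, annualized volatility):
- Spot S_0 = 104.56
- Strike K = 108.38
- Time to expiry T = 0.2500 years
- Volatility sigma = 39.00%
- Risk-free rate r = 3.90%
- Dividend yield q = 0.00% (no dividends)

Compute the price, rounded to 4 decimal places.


Answer: Price = 9.6865

Derivation:
d1 = (ln(S/K) + (r - q + 0.5*sigma^2) * T) / (sigma * sqrt(T)) = -0.03651282
d2 = d1 - sigma * sqrt(T) = -0.23151282
exp(-rT) = 0.99029738; exp(-qT) = 1.00000000
P = K * exp(-rT) * N(-d2) - S_0 * exp(-qT) * N(-d1)
N(-d1) = 0.51456327; N(-d2) = 0.59154179
P = 108.3800 * 0.99029738 * 0.59154179 - 104.5600 * 1.00000000 * 0.51456327 = 9.6865


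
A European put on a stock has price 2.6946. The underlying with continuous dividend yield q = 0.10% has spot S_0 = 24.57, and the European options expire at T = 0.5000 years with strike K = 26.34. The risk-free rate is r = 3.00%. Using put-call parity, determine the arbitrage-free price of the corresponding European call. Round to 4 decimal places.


Put-call parity: C - P = S_0 * exp(-qT) - K * exp(-rT).
S_0 * exp(-qT) = 24.5700 * 0.99950012 = 24.55771807
K * exp(-rT) = 26.3400 * 0.98511194 = 25.94784849
C = P + S*exp(-qT) - K*exp(-rT)
C = 2.6946 + 24.55771807 - 25.94784849 = 1.3045

Answer: Call price = 1.3045


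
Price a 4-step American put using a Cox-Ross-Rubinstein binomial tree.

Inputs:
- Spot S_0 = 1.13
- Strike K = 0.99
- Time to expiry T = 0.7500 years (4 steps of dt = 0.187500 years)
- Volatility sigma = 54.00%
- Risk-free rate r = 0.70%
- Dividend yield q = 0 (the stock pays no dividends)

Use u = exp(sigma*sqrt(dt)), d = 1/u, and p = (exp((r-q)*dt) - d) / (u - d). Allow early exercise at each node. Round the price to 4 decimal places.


Answer: Price = V(0,0) = 0.1375

Derivation:
dt = T/N = 0.187500
u = exp(sigma*sqrt(dt)) = 1.263426; d = 1/u = 0.791499
p = (exp((r-q)*dt) - d) / (u - d) = 0.444591
Discount per step: exp(-r*dt) = 0.998688
Stock lattice S(k, i) with i counting down-moves:
  k=0: S(0,0) = 1.1300
  k=1: S(1,0) = 1.4277; S(1,1) = 0.8944
  k=2: S(2,0) = 1.8038; S(2,1) = 1.1300; S(2,2) = 0.7079
  k=3: S(3,0) = 2.2789; S(3,1) = 1.4277; S(3,2) = 0.8944; S(3,3) = 0.5603
  k=4: S(4,0) = 2.8792; S(4,1) = 1.8038; S(4,2) = 1.1300; S(4,3) = 0.7079; S(4,4) = 0.4435
Terminal payoffs V(N, i) = max(K - S_T, 0):
  V(4,0) = 0.000000; V(4,1) = 0.000000; V(4,2) = 0.000000; V(4,3) = 0.282088; V(4,4) = 0.546514
Backward induction: V(k, i) = exp(-r*dt) * [p * V(k+1, i) + (1-p) * V(k+1, i+1)]; then take max(V_cont, immediate exercise) for American.
  V(3,0) = exp(-r*dt) * [p*0.000000 + (1-p)*0.000000] = 0.000000; exercise = 0.000000; V(3,0) = max -> 0.000000
  V(3,1) = exp(-r*dt) * [p*0.000000 + (1-p)*0.000000] = 0.000000; exercise = 0.000000; V(3,1) = max -> 0.000000
  V(3,2) = exp(-r*dt) * [p*0.000000 + (1-p)*0.282088] = 0.156469; exercise = 0.095606; V(3,2) = max -> 0.156469
  V(3,3) = exp(-r*dt) * [p*0.282088 + (1-p)*0.546514] = 0.428390; exercise = 0.429689; V(3,3) = max -> 0.429689
  V(2,0) = exp(-r*dt) * [p*0.000000 + (1-p)*0.000000] = 0.000000; exercise = 0.000000; V(2,0) = max -> 0.000000
  V(2,1) = exp(-r*dt) * [p*0.000000 + (1-p)*0.156469] = 0.086790; exercise = 0.000000; V(2,1) = max -> 0.086790
  V(2,2) = exp(-r*dt) * [p*0.156469 + (1-p)*0.429689] = 0.307813; exercise = 0.282088; V(2,2) = max -> 0.307813
  V(1,0) = exp(-r*dt) * [p*0.000000 + (1-p)*0.086790] = 0.048141; exercise = 0.000000; V(1,0) = max -> 0.048141
  V(1,1) = exp(-r*dt) * [p*0.086790 + (1-p)*0.307813] = 0.209274; exercise = 0.095606; V(1,1) = max -> 0.209274
  V(0,0) = exp(-r*dt) * [p*0.048141 + (1-p)*0.209274] = 0.137455; exercise = 0.000000; V(0,0) = max -> 0.137455


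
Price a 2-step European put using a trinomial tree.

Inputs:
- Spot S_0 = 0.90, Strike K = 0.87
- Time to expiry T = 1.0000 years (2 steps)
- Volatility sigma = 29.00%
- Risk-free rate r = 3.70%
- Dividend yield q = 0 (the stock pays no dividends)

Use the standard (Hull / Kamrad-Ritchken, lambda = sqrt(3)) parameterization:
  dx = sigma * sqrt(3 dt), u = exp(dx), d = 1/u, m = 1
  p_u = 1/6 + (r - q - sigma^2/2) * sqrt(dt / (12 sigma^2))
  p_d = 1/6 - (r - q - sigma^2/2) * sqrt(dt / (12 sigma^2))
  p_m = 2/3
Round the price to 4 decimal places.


Answer: Price = V(0,0) = 0.0642

Derivation:
dt = T/N = 0.500000; dx = sigma*sqrt(3*dt) = 0.355176
u = exp(dx) = 1.426432; d = 1/u = 0.701050
p_u = 0.163112, p_m = 0.666667, p_d = 0.170221
Discount per step: exp(-r*dt) = 0.981670
Stock lattice S(k, j) with j the centered position index:
  k=0: S(0,+0) = 0.9000
  k=1: S(1,-1) = 0.6309; S(1,+0) = 0.9000; S(1,+1) = 1.2838
  k=2: S(2,-2) = 0.4423; S(2,-1) = 0.6309; S(2,+0) = 0.9000; S(2,+1) = 1.2838; S(2,+2) = 1.8312
Terminal payoffs V(N, j) = max(K - S_T, 0):
  V(2,-2) = 0.427676; V(2,-1) = 0.239055; V(2,+0) = 0.000000; V(2,+1) = 0.000000; V(2,+2) = 0.000000
Backward induction: V(k, j) = exp(-r*dt) * [p_u * V(k+1, j+1) + p_m * V(k+1, j) + p_d * V(k+1, j-1)]
  V(1,-1) = exp(-r*dt) * [p_u*0.000000 + p_m*0.239055 + p_d*0.427676] = 0.227914
  V(1,+0) = exp(-r*dt) * [p_u*0.000000 + p_m*0.000000 + p_d*0.239055] = 0.039946
  V(1,+1) = exp(-r*dt) * [p_u*0.000000 + p_m*0.000000 + p_d*0.000000] = 0.000000
  V(0,+0) = exp(-r*dt) * [p_u*0.000000 + p_m*0.039946 + p_d*0.227914] = 0.064227


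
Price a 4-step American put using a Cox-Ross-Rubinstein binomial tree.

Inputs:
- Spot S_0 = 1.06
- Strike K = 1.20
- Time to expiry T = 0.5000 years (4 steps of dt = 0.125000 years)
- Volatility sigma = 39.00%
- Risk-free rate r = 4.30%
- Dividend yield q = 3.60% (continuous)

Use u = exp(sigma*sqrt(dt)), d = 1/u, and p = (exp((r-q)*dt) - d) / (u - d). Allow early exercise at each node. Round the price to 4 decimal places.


dt = T/N = 0.125000
u = exp(sigma*sqrt(dt)) = 1.147844; d = 1/u = 0.871198
p = (exp((r-q)*dt) - d) / (u - d) = 0.468747
Discount per step: exp(-r*dt) = 0.994639
Stock lattice S(k, i) with i counting down-moves:
  k=0: S(0,0) = 1.0600
  k=1: S(1,0) = 1.2167; S(1,1) = 0.9235
  k=2: S(2,0) = 1.3966; S(2,1) = 1.0600; S(2,2) = 0.8045
  k=3: S(3,0) = 1.6031; S(3,1) = 1.2167; S(3,2) = 0.9235; S(3,3) = 0.7009
  k=4: S(4,0) = 1.8401; S(4,1) = 1.3966; S(4,2) = 1.0600; S(4,3) = 0.8045; S(4,4) = 0.6106
Terminal payoffs V(N, i) = max(K - S_T, 0):
  V(4,0) = 0.000000; V(4,1) = 0.000000; V(4,2) = 0.140000; V(4,3) = 0.395475; V(4,4) = 0.589376
Backward induction: V(k, i) = exp(-r*dt) * [p * V(k+1, i) + (1-p) * V(k+1, i+1)]; then take max(V_cont, immediate exercise) for American.
  V(3,0) = exp(-r*dt) * [p*0.000000 + (1-p)*0.000000] = 0.000000; exercise = 0.000000; V(3,0) = max -> 0.000000
  V(3,1) = exp(-r*dt) * [p*0.000000 + (1-p)*0.140000] = 0.073977; exercise = 0.000000; V(3,1) = max -> 0.073977
  V(3,2) = exp(-r*dt) * [p*0.140000 + (1-p)*0.395475] = 0.274244; exercise = 0.276530; V(3,2) = max -> 0.276530
  V(3,3) = exp(-r*dt) * [p*0.395475 + (1-p)*0.589376] = 0.495813; exercise = 0.499099; V(3,3) = max -> 0.499099
  V(2,0) = exp(-r*dt) * [p*0.000000 + (1-p)*0.073977] = 0.039090; exercise = 0.000000; V(2,0) = max -> 0.039090
  V(2,1) = exp(-r*dt) * [p*0.073977 + (1-p)*0.276530] = 0.180610; exercise = 0.140000; V(2,1) = max -> 0.180610
  V(2,2) = exp(-r*dt) * [p*0.276530 + (1-p)*0.499099] = 0.392654; exercise = 0.395475; V(2,2) = max -> 0.395475
  V(1,0) = exp(-r*dt) * [p*0.039090 + (1-p)*0.180610] = 0.113660; exercise = 0.000000; V(1,0) = max -> 0.113660
  V(1,1) = exp(-r*dt) * [p*0.180610 + (1-p)*0.395475] = 0.293177; exercise = 0.276530; V(1,1) = max -> 0.293177
  V(0,0) = exp(-r*dt) * [p*0.113660 + (1-p)*0.293177] = 0.207909; exercise = 0.140000; V(0,0) = max -> 0.207909

Answer: Price = V(0,0) = 0.2079
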